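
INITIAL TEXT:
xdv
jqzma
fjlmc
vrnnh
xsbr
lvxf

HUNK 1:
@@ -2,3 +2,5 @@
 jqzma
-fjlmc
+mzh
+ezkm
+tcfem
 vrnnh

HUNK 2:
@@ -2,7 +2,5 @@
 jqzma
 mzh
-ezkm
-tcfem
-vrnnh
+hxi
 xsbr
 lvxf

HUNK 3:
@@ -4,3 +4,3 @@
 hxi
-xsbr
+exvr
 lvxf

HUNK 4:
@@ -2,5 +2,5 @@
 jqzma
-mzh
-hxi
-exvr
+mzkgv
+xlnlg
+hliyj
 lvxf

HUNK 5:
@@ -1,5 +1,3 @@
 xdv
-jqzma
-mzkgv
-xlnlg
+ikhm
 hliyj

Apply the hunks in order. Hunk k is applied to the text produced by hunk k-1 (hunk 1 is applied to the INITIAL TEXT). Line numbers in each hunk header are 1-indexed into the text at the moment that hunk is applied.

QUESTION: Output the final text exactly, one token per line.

Answer: xdv
ikhm
hliyj
lvxf

Derivation:
Hunk 1: at line 2 remove [fjlmc] add [mzh,ezkm,tcfem] -> 8 lines: xdv jqzma mzh ezkm tcfem vrnnh xsbr lvxf
Hunk 2: at line 2 remove [ezkm,tcfem,vrnnh] add [hxi] -> 6 lines: xdv jqzma mzh hxi xsbr lvxf
Hunk 3: at line 4 remove [xsbr] add [exvr] -> 6 lines: xdv jqzma mzh hxi exvr lvxf
Hunk 4: at line 2 remove [mzh,hxi,exvr] add [mzkgv,xlnlg,hliyj] -> 6 lines: xdv jqzma mzkgv xlnlg hliyj lvxf
Hunk 5: at line 1 remove [jqzma,mzkgv,xlnlg] add [ikhm] -> 4 lines: xdv ikhm hliyj lvxf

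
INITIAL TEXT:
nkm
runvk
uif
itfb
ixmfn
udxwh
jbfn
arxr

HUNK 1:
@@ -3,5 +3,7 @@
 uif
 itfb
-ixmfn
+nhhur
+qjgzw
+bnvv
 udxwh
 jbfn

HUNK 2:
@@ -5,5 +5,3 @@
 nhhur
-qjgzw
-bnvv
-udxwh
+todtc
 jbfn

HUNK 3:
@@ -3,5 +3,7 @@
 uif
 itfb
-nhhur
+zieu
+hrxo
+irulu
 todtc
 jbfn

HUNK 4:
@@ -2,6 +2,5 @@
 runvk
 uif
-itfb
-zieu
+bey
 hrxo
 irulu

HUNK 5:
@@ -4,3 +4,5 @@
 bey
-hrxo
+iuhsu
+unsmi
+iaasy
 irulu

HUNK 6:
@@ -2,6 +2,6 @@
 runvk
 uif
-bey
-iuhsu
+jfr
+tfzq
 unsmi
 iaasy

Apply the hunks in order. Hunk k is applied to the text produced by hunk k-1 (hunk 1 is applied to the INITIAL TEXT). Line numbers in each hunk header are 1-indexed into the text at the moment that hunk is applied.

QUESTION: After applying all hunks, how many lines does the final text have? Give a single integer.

Hunk 1: at line 3 remove [ixmfn] add [nhhur,qjgzw,bnvv] -> 10 lines: nkm runvk uif itfb nhhur qjgzw bnvv udxwh jbfn arxr
Hunk 2: at line 5 remove [qjgzw,bnvv,udxwh] add [todtc] -> 8 lines: nkm runvk uif itfb nhhur todtc jbfn arxr
Hunk 3: at line 3 remove [nhhur] add [zieu,hrxo,irulu] -> 10 lines: nkm runvk uif itfb zieu hrxo irulu todtc jbfn arxr
Hunk 4: at line 2 remove [itfb,zieu] add [bey] -> 9 lines: nkm runvk uif bey hrxo irulu todtc jbfn arxr
Hunk 5: at line 4 remove [hrxo] add [iuhsu,unsmi,iaasy] -> 11 lines: nkm runvk uif bey iuhsu unsmi iaasy irulu todtc jbfn arxr
Hunk 6: at line 2 remove [bey,iuhsu] add [jfr,tfzq] -> 11 lines: nkm runvk uif jfr tfzq unsmi iaasy irulu todtc jbfn arxr
Final line count: 11

Answer: 11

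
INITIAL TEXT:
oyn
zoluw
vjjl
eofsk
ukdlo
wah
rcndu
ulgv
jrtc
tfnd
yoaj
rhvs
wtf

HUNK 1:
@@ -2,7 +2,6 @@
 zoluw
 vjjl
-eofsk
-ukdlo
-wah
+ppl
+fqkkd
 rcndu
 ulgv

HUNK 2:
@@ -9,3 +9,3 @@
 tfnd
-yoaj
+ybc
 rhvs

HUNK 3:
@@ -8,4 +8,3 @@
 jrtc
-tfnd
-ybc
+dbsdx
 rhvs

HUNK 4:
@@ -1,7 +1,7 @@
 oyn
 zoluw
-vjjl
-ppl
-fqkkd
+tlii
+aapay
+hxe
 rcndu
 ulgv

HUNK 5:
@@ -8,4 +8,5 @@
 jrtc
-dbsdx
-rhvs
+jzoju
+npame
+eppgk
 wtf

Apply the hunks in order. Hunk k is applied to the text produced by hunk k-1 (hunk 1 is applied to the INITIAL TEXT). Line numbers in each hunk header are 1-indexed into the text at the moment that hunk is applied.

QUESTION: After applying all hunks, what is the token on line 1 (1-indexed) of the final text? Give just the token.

Answer: oyn

Derivation:
Hunk 1: at line 2 remove [eofsk,ukdlo,wah] add [ppl,fqkkd] -> 12 lines: oyn zoluw vjjl ppl fqkkd rcndu ulgv jrtc tfnd yoaj rhvs wtf
Hunk 2: at line 9 remove [yoaj] add [ybc] -> 12 lines: oyn zoluw vjjl ppl fqkkd rcndu ulgv jrtc tfnd ybc rhvs wtf
Hunk 3: at line 8 remove [tfnd,ybc] add [dbsdx] -> 11 lines: oyn zoluw vjjl ppl fqkkd rcndu ulgv jrtc dbsdx rhvs wtf
Hunk 4: at line 1 remove [vjjl,ppl,fqkkd] add [tlii,aapay,hxe] -> 11 lines: oyn zoluw tlii aapay hxe rcndu ulgv jrtc dbsdx rhvs wtf
Hunk 5: at line 8 remove [dbsdx,rhvs] add [jzoju,npame,eppgk] -> 12 lines: oyn zoluw tlii aapay hxe rcndu ulgv jrtc jzoju npame eppgk wtf
Final line 1: oyn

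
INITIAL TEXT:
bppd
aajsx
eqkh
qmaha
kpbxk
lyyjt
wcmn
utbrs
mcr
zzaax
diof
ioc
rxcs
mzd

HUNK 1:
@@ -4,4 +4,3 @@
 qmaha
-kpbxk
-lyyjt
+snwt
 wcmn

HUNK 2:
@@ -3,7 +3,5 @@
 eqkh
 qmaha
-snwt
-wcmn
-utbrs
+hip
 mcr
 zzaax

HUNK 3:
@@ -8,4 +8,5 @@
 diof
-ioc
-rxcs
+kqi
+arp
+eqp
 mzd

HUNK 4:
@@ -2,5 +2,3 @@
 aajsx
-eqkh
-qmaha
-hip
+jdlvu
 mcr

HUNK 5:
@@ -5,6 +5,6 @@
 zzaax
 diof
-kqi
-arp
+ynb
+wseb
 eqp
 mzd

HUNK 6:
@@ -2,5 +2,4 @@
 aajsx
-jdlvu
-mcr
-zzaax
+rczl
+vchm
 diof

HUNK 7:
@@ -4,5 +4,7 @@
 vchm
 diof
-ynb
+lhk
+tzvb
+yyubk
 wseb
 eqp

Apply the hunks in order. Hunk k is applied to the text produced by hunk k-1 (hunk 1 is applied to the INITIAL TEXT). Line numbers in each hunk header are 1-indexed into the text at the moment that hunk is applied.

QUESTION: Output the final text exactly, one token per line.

Answer: bppd
aajsx
rczl
vchm
diof
lhk
tzvb
yyubk
wseb
eqp
mzd

Derivation:
Hunk 1: at line 4 remove [kpbxk,lyyjt] add [snwt] -> 13 lines: bppd aajsx eqkh qmaha snwt wcmn utbrs mcr zzaax diof ioc rxcs mzd
Hunk 2: at line 3 remove [snwt,wcmn,utbrs] add [hip] -> 11 lines: bppd aajsx eqkh qmaha hip mcr zzaax diof ioc rxcs mzd
Hunk 3: at line 8 remove [ioc,rxcs] add [kqi,arp,eqp] -> 12 lines: bppd aajsx eqkh qmaha hip mcr zzaax diof kqi arp eqp mzd
Hunk 4: at line 2 remove [eqkh,qmaha,hip] add [jdlvu] -> 10 lines: bppd aajsx jdlvu mcr zzaax diof kqi arp eqp mzd
Hunk 5: at line 5 remove [kqi,arp] add [ynb,wseb] -> 10 lines: bppd aajsx jdlvu mcr zzaax diof ynb wseb eqp mzd
Hunk 6: at line 2 remove [jdlvu,mcr,zzaax] add [rczl,vchm] -> 9 lines: bppd aajsx rczl vchm diof ynb wseb eqp mzd
Hunk 7: at line 4 remove [ynb] add [lhk,tzvb,yyubk] -> 11 lines: bppd aajsx rczl vchm diof lhk tzvb yyubk wseb eqp mzd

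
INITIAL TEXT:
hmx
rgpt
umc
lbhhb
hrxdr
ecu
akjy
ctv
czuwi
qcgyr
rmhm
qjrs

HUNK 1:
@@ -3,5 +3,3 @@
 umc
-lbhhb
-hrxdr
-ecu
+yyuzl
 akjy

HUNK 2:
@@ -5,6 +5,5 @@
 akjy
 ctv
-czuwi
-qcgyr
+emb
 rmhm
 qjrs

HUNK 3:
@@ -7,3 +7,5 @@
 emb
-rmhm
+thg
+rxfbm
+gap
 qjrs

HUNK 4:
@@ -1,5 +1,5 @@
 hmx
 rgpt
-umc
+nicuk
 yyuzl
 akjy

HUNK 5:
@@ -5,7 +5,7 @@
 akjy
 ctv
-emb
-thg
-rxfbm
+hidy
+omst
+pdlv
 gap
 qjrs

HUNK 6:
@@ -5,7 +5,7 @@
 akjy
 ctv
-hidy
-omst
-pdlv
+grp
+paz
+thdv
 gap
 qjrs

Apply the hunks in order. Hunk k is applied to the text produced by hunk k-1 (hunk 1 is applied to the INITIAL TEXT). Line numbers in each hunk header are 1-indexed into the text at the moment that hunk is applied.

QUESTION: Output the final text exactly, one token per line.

Hunk 1: at line 3 remove [lbhhb,hrxdr,ecu] add [yyuzl] -> 10 lines: hmx rgpt umc yyuzl akjy ctv czuwi qcgyr rmhm qjrs
Hunk 2: at line 5 remove [czuwi,qcgyr] add [emb] -> 9 lines: hmx rgpt umc yyuzl akjy ctv emb rmhm qjrs
Hunk 3: at line 7 remove [rmhm] add [thg,rxfbm,gap] -> 11 lines: hmx rgpt umc yyuzl akjy ctv emb thg rxfbm gap qjrs
Hunk 4: at line 1 remove [umc] add [nicuk] -> 11 lines: hmx rgpt nicuk yyuzl akjy ctv emb thg rxfbm gap qjrs
Hunk 5: at line 5 remove [emb,thg,rxfbm] add [hidy,omst,pdlv] -> 11 lines: hmx rgpt nicuk yyuzl akjy ctv hidy omst pdlv gap qjrs
Hunk 6: at line 5 remove [hidy,omst,pdlv] add [grp,paz,thdv] -> 11 lines: hmx rgpt nicuk yyuzl akjy ctv grp paz thdv gap qjrs

Answer: hmx
rgpt
nicuk
yyuzl
akjy
ctv
grp
paz
thdv
gap
qjrs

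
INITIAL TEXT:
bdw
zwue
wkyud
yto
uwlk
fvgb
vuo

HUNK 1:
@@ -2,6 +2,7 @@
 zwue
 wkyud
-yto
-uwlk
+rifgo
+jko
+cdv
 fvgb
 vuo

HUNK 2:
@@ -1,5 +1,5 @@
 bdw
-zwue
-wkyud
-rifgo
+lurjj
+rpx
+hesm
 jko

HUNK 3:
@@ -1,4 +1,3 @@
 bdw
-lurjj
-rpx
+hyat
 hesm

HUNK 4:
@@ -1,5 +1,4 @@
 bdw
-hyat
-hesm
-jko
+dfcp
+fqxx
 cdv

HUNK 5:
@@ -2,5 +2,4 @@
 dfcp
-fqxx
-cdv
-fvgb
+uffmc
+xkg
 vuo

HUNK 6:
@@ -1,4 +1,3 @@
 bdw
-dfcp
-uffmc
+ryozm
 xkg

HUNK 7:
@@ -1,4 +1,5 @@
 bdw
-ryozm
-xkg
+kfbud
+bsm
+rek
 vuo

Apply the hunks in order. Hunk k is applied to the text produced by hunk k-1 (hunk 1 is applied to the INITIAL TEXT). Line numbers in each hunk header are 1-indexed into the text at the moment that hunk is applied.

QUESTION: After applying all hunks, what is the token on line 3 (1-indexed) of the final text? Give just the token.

Hunk 1: at line 2 remove [yto,uwlk] add [rifgo,jko,cdv] -> 8 lines: bdw zwue wkyud rifgo jko cdv fvgb vuo
Hunk 2: at line 1 remove [zwue,wkyud,rifgo] add [lurjj,rpx,hesm] -> 8 lines: bdw lurjj rpx hesm jko cdv fvgb vuo
Hunk 3: at line 1 remove [lurjj,rpx] add [hyat] -> 7 lines: bdw hyat hesm jko cdv fvgb vuo
Hunk 4: at line 1 remove [hyat,hesm,jko] add [dfcp,fqxx] -> 6 lines: bdw dfcp fqxx cdv fvgb vuo
Hunk 5: at line 2 remove [fqxx,cdv,fvgb] add [uffmc,xkg] -> 5 lines: bdw dfcp uffmc xkg vuo
Hunk 6: at line 1 remove [dfcp,uffmc] add [ryozm] -> 4 lines: bdw ryozm xkg vuo
Hunk 7: at line 1 remove [ryozm,xkg] add [kfbud,bsm,rek] -> 5 lines: bdw kfbud bsm rek vuo
Final line 3: bsm

Answer: bsm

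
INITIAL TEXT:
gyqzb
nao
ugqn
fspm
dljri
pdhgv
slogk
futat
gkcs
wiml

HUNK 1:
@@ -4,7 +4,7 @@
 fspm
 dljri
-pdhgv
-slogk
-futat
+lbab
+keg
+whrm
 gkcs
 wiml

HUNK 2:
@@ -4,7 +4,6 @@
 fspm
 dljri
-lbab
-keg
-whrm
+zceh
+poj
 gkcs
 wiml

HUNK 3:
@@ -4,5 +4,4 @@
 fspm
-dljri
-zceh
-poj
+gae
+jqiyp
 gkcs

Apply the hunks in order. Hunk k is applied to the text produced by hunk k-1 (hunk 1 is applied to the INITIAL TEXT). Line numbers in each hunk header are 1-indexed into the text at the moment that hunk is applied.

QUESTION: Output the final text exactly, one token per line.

Hunk 1: at line 4 remove [pdhgv,slogk,futat] add [lbab,keg,whrm] -> 10 lines: gyqzb nao ugqn fspm dljri lbab keg whrm gkcs wiml
Hunk 2: at line 4 remove [lbab,keg,whrm] add [zceh,poj] -> 9 lines: gyqzb nao ugqn fspm dljri zceh poj gkcs wiml
Hunk 3: at line 4 remove [dljri,zceh,poj] add [gae,jqiyp] -> 8 lines: gyqzb nao ugqn fspm gae jqiyp gkcs wiml

Answer: gyqzb
nao
ugqn
fspm
gae
jqiyp
gkcs
wiml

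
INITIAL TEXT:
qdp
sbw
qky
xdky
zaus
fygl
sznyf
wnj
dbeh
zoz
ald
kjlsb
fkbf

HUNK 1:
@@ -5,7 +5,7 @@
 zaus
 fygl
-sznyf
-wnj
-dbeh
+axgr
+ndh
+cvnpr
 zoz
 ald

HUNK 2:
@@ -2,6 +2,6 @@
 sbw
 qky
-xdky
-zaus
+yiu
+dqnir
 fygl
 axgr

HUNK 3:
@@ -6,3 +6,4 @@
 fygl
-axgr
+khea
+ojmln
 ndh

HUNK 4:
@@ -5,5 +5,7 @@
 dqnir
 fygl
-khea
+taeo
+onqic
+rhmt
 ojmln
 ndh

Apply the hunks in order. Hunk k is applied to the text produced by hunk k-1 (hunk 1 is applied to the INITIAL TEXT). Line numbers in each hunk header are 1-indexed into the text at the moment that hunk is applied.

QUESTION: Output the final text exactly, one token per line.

Answer: qdp
sbw
qky
yiu
dqnir
fygl
taeo
onqic
rhmt
ojmln
ndh
cvnpr
zoz
ald
kjlsb
fkbf

Derivation:
Hunk 1: at line 5 remove [sznyf,wnj,dbeh] add [axgr,ndh,cvnpr] -> 13 lines: qdp sbw qky xdky zaus fygl axgr ndh cvnpr zoz ald kjlsb fkbf
Hunk 2: at line 2 remove [xdky,zaus] add [yiu,dqnir] -> 13 lines: qdp sbw qky yiu dqnir fygl axgr ndh cvnpr zoz ald kjlsb fkbf
Hunk 3: at line 6 remove [axgr] add [khea,ojmln] -> 14 lines: qdp sbw qky yiu dqnir fygl khea ojmln ndh cvnpr zoz ald kjlsb fkbf
Hunk 4: at line 5 remove [khea] add [taeo,onqic,rhmt] -> 16 lines: qdp sbw qky yiu dqnir fygl taeo onqic rhmt ojmln ndh cvnpr zoz ald kjlsb fkbf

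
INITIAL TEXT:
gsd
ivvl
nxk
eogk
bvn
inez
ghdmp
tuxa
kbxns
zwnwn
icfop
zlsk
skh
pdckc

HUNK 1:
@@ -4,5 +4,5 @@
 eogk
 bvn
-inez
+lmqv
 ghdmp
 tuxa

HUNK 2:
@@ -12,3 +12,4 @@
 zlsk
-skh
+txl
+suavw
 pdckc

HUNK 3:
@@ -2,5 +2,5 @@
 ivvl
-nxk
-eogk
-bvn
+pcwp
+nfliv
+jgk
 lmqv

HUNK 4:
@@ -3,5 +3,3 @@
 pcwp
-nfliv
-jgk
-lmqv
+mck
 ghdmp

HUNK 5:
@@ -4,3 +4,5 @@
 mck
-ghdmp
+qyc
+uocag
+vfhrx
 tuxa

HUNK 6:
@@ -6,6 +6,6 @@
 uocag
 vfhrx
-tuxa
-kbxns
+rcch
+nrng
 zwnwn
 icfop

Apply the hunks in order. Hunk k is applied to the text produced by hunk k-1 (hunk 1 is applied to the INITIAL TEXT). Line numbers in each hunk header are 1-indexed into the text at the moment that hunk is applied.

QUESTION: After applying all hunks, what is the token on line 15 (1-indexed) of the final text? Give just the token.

Hunk 1: at line 4 remove [inez] add [lmqv] -> 14 lines: gsd ivvl nxk eogk bvn lmqv ghdmp tuxa kbxns zwnwn icfop zlsk skh pdckc
Hunk 2: at line 12 remove [skh] add [txl,suavw] -> 15 lines: gsd ivvl nxk eogk bvn lmqv ghdmp tuxa kbxns zwnwn icfop zlsk txl suavw pdckc
Hunk 3: at line 2 remove [nxk,eogk,bvn] add [pcwp,nfliv,jgk] -> 15 lines: gsd ivvl pcwp nfliv jgk lmqv ghdmp tuxa kbxns zwnwn icfop zlsk txl suavw pdckc
Hunk 4: at line 3 remove [nfliv,jgk,lmqv] add [mck] -> 13 lines: gsd ivvl pcwp mck ghdmp tuxa kbxns zwnwn icfop zlsk txl suavw pdckc
Hunk 5: at line 4 remove [ghdmp] add [qyc,uocag,vfhrx] -> 15 lines: gsd ivvl pcwp mck qyc uocag vfhrx tuxa kbxns zwnwn icfop zlsk txl suavw pdckc
Hunk 6: at line 6 remove [tuxa,kbxns] add [rcch,nrng] -> 15 lines: gsd ivvl pcwp mck qyc uocag vfhrx rcch nrng zwnwn icfop zlsk txl suavw pdckc
Final line 15: pdckc

Answer: pdckc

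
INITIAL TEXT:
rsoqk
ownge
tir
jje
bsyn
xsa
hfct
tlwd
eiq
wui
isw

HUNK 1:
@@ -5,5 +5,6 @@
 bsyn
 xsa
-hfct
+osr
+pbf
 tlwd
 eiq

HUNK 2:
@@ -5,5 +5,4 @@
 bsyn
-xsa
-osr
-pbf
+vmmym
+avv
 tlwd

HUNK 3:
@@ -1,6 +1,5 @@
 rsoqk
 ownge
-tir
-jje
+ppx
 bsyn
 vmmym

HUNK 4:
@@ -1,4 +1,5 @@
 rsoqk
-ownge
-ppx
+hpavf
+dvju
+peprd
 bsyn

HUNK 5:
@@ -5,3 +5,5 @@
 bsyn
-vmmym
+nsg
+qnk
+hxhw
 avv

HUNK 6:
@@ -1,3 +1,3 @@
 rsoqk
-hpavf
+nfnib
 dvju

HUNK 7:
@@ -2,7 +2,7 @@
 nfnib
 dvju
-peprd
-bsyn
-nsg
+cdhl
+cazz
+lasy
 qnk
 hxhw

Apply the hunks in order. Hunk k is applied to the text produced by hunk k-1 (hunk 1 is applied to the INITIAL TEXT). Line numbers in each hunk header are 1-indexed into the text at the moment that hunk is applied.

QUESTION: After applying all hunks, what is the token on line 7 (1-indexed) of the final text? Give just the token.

Hunk 1: at line 5 remove [hfct] add [osr,pbf] -> 12 lines: rsoqk ownge tir jje bsyn xsa osr pbf tlwd eiq wui isw
Hunk 2: at line 5 remove [xsa,osr,pbf] add [vmmym,avv] -> 11 lines: rsoqk ownge tir jje bsyn vmmym avv tlwd eiq wui isw
Hunk 3: at line 1 remove [tir,jje] add [ppx] -> 10 lines: rsoqk ownge ppx bsyn vmmym avv tlwd eiq wui isw
Hunk 4: at line 1 remove [ownge,ppx] add [hpavf,dvju,peprd] -> 11 lines: rsoqk hpavf dvju peprd bsyn vmmym avv tlwd eiq wui isw
Hunk 5: at line 5 remove [vmmym] add [nsg,qnk,hxhw] -> 13 lines: rsoqk hpavf dvju peprd bsyn nsg qnk hxhw avv tlwd eiq wui isw
Hunk 6: at line 1 remove [hpavf] add [nfnib] -> 13 lines: rsoqk nfnib dvju peprd bsyn nsg qnk hxhw avv tlwd eiq wui isw
Hunk 7: at line 2 remove [peprd,bsyn,nsg] add [cdhl,cazz,lasy] -> 13 lines: rsoqk nfnib dvju cdhl cazz lasy qnk hxhw avv tlwd eiq wui isw
Final line 7: qnk

Answer: qnk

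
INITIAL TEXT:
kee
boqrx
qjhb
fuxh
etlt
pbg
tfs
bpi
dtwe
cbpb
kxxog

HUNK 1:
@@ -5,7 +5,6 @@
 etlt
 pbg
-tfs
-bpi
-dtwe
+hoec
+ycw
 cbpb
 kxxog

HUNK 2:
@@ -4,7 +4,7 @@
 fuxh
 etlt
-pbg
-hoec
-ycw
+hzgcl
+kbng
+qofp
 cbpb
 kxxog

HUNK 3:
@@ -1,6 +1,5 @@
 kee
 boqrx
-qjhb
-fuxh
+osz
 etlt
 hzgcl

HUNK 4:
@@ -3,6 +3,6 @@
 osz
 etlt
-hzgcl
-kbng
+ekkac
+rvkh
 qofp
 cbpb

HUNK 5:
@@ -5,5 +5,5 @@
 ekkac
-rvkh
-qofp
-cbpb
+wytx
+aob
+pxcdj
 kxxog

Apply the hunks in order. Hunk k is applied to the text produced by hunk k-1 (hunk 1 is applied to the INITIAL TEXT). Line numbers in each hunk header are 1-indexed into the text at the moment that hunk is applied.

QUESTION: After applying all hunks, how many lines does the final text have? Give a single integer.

Answer: 9

Derivation:
Hunk 1: at line 5 remove [tfs,bpi,dtwe] add [hoec,ycw] -> 10 lines: kee boqrx qjhb fuxh etlt pbg hoec ycw cbpb kxxog
Hunk 2: at line 4 remove [pbg,hoec,ycw] add [hzgcl,kbng,qofp] -> 10 lines: kee boqrx qjhb fuxh etlt hzgcl kbng qofp cbpb kxxog
Hunk 3: at line 1 remove [qjhb,fuxh] add [osz] -> 9 lines: kee boqrx osz etlt hzgcl kbng qofp cbpb kxxog
Hunk 4: at line 3 remove [hzgcl,kbng] add [ekkac,rvkh] -> 9 lines: kee boqrx osz etlt ekkac rvkh qofp cbpb kxxog
Hunk 5: at line 5 remove [rvkh,qofp,cbpb] add [wytx,aob,pxcdj] -> 9 lines: kee boqrx osz etlt ekkac wytx aob pxcdj kxxog
Final line count: 9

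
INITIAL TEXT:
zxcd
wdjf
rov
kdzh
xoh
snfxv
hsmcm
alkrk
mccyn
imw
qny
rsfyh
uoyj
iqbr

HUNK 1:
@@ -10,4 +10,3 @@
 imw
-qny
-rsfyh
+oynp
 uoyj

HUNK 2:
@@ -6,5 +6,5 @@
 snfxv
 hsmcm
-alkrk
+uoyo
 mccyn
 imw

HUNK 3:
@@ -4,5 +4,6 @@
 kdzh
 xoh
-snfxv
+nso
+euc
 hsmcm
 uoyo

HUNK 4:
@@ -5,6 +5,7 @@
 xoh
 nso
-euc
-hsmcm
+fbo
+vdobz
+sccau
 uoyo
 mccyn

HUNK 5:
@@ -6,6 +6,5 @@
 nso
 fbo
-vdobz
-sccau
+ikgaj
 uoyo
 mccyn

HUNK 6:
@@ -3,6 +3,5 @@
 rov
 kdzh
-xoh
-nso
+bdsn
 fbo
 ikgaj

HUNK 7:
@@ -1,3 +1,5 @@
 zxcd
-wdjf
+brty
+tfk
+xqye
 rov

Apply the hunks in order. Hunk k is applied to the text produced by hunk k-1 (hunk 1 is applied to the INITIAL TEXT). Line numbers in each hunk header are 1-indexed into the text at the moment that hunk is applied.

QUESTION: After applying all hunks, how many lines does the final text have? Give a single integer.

Hunk 1: at line 10 remove [qny,rsfyh] add [oynp] -> 13 lines: zxcd wdjf rov kdzh xoh snfxv hsmcm alkrk mccyn imw oynp uoyj iqbr
Hunk 2: at line 6 remove [alkrk] add [uoyo] -> 13 lines: zxcd wdjf rov kdzh xoh snfxv hsmcm uoyo mccyn imw oynp uoyj iqbr
Hunk 3: at line 4 remove [snfxv] add [nso,euc] -> 14 lines: zxcd wdjf rov kdzh xoh nso euc hsmcm uoyo mccyn imw oynp uoyj iqbr
Hunk 4: at line 5 remove [euc,hsmcm] add [fbo,vdobz,sccau] -> 15 lines: zxcd wdjf rov kdzh xoh nso fbo vdobz sccau uoyo mccyn imw oynp uoyj iqbr
Hunk 5: at line 6 remove [vdobz,sccau] add [ikgaj] -> 14 lines: zxcd wdjf rov kdzh xoh nso fbo ikgaj uoyo mccyn imw oynp uoyj iqbr
Hunk 6: at line 3 remove [xoh,nso] add [bdsn] -> 13 lines: zxcd wdjf rov kdzh bdsn fbo ikgaj uoyo mccyn imw oynp uoyj iqbr
Hunk 7: at line 1 remove [wdjf] add [brty,tfk,xqye] -> 15 lines: zxcd brty tfk xqye rov kdzh bdsn fbo ikgaj uoyo mccyn imw oynp uoyj iqbr
Final line count: 15

Answer: 15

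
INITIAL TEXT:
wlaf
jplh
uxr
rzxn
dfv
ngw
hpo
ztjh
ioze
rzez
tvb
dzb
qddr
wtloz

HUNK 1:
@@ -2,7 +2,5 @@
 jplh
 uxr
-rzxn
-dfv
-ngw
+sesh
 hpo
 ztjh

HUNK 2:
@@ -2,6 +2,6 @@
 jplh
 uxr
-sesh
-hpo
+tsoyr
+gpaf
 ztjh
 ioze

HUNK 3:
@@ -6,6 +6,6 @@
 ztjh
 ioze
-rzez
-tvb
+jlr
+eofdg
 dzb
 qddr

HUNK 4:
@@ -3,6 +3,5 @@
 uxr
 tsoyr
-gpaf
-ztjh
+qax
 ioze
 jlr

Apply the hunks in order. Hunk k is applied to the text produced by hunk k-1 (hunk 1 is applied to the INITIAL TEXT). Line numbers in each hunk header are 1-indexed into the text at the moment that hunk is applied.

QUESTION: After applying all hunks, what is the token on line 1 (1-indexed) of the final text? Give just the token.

Answer: wlaf

Derivation:
Hunk 1: at line 2 remove [rzxn,dfv,ngw] add [sesh] -> 12 lines: wlaf jplh uxr sesh hpo ztjh ioze rzez tvb dzb qddr wtloz
Hunk 2: at line 2 remove [sesh,hpo] add [tsoyr,gpaf] -> 12 lines: wlaf jplh uxr tsoyr gpaf ztjh ioze rzez tvb dzb qddr wtloz
Hunk 3: at line 6 remove [rzez,tvb] add [jlr,eofdg] -> 12 lines: wlaf jplh uxr tsoyr gpaf ztjh ioze jlr eofdg dzb qddr wtloz
Hunk 4: at line 3 remove [gpaf,ztjh] add [qax] -> 11 lines: wlaf jplh uxr tsoyr qax ioze jlr eofdg dzb qddr wtloz
Final line 1: wlaf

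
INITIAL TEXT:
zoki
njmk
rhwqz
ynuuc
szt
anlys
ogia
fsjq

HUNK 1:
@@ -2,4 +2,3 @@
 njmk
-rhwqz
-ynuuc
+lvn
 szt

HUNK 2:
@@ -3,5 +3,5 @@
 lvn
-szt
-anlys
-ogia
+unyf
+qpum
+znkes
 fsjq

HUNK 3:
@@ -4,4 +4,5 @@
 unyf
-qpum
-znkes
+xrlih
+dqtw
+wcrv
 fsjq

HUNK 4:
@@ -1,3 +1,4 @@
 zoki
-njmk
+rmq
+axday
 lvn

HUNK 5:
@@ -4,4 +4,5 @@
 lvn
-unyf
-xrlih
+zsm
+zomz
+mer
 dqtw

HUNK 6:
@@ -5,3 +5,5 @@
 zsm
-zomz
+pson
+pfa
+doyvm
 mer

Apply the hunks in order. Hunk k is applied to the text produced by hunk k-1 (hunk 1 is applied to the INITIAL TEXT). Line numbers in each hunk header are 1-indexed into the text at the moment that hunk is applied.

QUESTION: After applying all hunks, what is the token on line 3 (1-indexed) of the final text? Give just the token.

Answer: axday

Derivation:
Hunk 1: at line 2 remove [rhwqz,ynuuc] add [lvn] -> 7 lines: zoki njmk lvn szt anlys ogia fsjq
Hunk 2: at line 3 remove [szt,anlys,ogia] add [unyf,qpum,znkes] -> 7 lines: zoki njmk lvn unyf qpum znkes fsjq
Hunk 3: at line 4 remove [qpum,znkes] add [xrlih,dqtw,wcrv] -> 8 lines: zoki njmk lvn unyf xrlih dqtw wcrv fsjq
Hunk 4: at line 1 remove [njmk] add [rmq,axday] -> 9 lines: zoki rmq axday lvn unyf xrlih dqtw wcrv fsjq
Hunk 5: at line 4 remove [unyf,xrlih] add [zsm,zomz,mer] -> 10 lines: zoki rmq axday lvn zsm zomz mer dqtw wcrv fsjq
Hunk 6: at line 5 remove [zomz] add [pson,pfa,doyvm] -> 12 lines: zoki rmq axday lvn zsm pson pfa doyvm mer dqtw wcrv fsjq
Final line 3: axday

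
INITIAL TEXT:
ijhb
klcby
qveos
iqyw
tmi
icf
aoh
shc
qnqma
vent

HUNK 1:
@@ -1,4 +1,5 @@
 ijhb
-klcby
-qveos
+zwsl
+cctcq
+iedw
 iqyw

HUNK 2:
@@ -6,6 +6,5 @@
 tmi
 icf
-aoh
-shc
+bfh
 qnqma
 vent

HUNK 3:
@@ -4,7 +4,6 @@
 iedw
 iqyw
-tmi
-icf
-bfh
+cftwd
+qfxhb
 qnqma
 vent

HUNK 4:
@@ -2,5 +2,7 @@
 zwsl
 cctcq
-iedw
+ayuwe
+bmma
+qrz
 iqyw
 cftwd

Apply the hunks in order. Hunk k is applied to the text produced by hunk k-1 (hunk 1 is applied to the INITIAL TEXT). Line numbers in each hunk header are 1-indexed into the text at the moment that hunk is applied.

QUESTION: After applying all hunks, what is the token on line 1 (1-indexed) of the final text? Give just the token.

Hunk 1: at line 1 remove [klcby,qveos] add [zwsl,cctcq,iedw] -> 11 lines: ijhb zwsl cctcq iedw iqyw tmi icf aoh shc qnqma vent
Hunk 2: at line 6 remove [aoh,shc] add [bfh] -> 10 lines: ijhb zwsl cctcq iedw iqyw tmi icf bfh qnqma vent
Hunk 3: at line 4 remove [tmi,icf,bfh] add [cftwd,qfxhb] -> 9 lines: ijhb zwsl cctcq iedw iqyw cftwd qfxhb qnqma vent
Hunk 4: at line 2 remove [iedw] add [ayuwe,bmma,qrz] -> 11 lines: ijhb zwsl cctcq ayuwe bmma qrz iqyw cftwd qfxhb qnqma vent
Final line 1: ijhb

Answer: ijhb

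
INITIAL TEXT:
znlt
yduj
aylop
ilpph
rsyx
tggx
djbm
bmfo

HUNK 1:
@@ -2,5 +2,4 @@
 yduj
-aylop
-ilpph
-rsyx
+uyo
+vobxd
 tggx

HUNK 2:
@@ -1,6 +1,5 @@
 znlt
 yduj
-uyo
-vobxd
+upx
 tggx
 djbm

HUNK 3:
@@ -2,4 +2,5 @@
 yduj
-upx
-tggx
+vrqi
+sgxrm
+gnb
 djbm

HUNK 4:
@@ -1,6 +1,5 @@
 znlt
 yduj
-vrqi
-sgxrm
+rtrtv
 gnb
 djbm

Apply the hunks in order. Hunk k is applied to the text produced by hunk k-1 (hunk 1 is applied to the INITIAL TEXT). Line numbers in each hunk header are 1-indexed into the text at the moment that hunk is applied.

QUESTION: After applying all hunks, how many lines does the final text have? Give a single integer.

Answer: 6

Derivation:
Hunk 1: at line 2 remove [aylop,ilpph,rsyx] add [uyo,vobxd] -> 7 lines: znlt yduj uyo vobxd tggx djbm bmfo
Hunk 2: at line 1 remove [uyo,vobxd] add [upx] -> 6 lines: znlt yduj upx tggx djbm bmfo
Hunk 3: at line 2 remove [upx,tggx] add [vrqi,sgxrm,gnb] -> 7 lines: znlt yduj vrqi sgxrm gnb djbm bmfo
Hunk 4: at line 1 remove [vrqi,sgxrm] add [rtrtv] -> 6 lines: znlt yduj rtrtv gnb djbm bmfo
Final line count: 6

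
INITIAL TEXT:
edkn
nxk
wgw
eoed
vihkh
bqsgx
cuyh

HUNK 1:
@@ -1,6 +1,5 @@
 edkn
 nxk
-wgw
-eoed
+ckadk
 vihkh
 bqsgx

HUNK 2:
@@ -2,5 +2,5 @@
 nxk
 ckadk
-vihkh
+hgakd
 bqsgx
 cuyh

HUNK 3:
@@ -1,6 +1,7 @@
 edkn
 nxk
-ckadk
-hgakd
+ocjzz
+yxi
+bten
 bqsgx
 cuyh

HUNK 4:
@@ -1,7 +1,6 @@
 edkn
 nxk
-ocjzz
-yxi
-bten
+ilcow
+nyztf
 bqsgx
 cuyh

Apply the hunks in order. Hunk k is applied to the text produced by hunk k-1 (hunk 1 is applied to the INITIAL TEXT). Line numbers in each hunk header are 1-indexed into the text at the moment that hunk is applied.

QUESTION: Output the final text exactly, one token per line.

Answer: edkn
nxk
ilcow
nyztf
bqsgx
cuyh

Derivation:
Hunk 1: at line 1 remove [wgw,eoed] add [ckadk] -> 6 lines: edkn nxk ckadk vihkh bqsgx cuyh
Hunk 2: at line 2 remove [vihkh] add [hgakd] -> 6 lines: edkn nxk ckadk hgakd bqsgx cuyh
Hunk 3: at line 1 remove [ckadk,hgakd] add [ocjzz,yxi,bten] -> 7 lines: edkn nxk ocjzz yxi bten bqsgx cuyh
Hunk 4: at line 1 remove [ocjzz,yxi,bten] add [ilcow,nyztf] -> 6 lines: edkn nxk ilcow nyztf bqsgx cuyh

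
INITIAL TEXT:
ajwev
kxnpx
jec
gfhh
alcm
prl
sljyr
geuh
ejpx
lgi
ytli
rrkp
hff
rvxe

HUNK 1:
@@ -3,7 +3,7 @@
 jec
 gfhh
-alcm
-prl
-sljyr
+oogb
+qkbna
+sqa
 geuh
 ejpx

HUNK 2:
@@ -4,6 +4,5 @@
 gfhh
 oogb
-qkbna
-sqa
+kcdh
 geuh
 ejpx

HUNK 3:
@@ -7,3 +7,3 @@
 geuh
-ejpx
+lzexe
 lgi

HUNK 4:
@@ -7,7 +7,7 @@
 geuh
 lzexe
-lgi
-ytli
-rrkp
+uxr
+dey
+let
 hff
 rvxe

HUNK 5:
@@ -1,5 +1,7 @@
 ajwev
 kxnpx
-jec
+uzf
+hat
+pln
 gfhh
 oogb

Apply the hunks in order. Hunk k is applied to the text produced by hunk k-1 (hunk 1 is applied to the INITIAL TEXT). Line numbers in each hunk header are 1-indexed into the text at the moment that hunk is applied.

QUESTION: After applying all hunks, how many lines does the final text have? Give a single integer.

Hunk 1: at line 3 remove [alcm,prl,sljyr] add [oogb,qkbna,sqa] -> 14 lines: ajwev kxnpx jec gfhh oogb qkbna sqa geuh ejpx lgi ytli rrkp hff rvxe
Hunk 2: at line 4 remove [qkbna,sqa] add [kcdh] -> 13 lines: ajwev kxnpx jec gfhh oogb kcdh geuh ejpx lgi ytli rrkp hff rvxe
Hunk 3: at line 7 remove [ejpx] add [lzexe] -> 13 lines: ajwev kxnpx jec gfhh oogb kcdh geuh lzexe lgi ytli rrkp hff rvxe
Hunk 4: at line 7 remove [lgi,ytli,rrkp] add [uxr,dey,let] -> 13 lines: ajwev kxnpx jec gfhh oogb kcdh geuh lzexe uxr dey let hff rvxe
Hunk 5: at line 1 remove [jec] add [uzf,hat,pln] -> 15 lines: ajwev kxnpx uzf hat pln gfhh oogb kcdh geuh lzexe uxr dey let hff rvxe
Final line count: 15

Answer: 15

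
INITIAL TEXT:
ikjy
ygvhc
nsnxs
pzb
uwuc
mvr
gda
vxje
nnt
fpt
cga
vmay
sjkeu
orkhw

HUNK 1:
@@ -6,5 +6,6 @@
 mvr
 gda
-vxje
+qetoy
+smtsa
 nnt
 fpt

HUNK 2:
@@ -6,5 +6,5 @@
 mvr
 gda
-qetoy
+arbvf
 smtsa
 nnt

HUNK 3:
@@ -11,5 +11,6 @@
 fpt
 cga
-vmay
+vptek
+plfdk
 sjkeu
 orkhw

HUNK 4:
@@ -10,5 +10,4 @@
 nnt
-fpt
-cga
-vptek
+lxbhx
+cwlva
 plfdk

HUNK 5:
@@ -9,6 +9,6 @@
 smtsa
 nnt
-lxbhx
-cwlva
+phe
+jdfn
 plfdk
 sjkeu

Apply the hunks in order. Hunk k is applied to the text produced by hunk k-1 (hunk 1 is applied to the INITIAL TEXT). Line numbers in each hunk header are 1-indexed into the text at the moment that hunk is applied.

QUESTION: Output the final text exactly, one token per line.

Answer: ikjy
ygvhc
nsnxs
pzb
uwuc
mvr
gda
arbvf
smtsa
nnt
phe
jdfn
plfdk
sjkeu
orkhw

Derivation:
Hunk 1: at line 6 remove [vxje] add [qetoy,smtsa] -> 15 lines: ikjy ygvhc nsnxs pzb uwuc mvr gda qetoy smtsa nnt fpt cga vmay sjkeu orkhw
Hunk 2: at line 6 remove [qetoy] add [arbvf] -> 15 lines: ikjy ygvhc nsnxs pzb uwuc mvr gda arbvf smtsa nnt fpt cga vmay sjkeu orkhw
Hunk 3: at line 11 remove [vmay] add [vptek,plfdk] -> 16 lines: ikjy ygvhc nsnxs pzb uwuc mvr gda arbvf smtsa nnt fpt cga vptek plfdk sjkeu orkhw
Hunk 4: at line 10 remove [fpt,cga,vptek] add [lxbhx,cwlva] -> 15 lines: ikjy ygvhc nsnxs pzb uwuc mvr gda arbvf smtsa nnt lxbhx cwlva plfdk sjkeu orkhw
Hunk 5: at line 9 remove [lxbhx,cwlva] add [phe,jdfn] -> 15 lines: ikjy ygvhc nsnxs pzb uwuc mvr gda arbvf smtsa nnt phe jdfn plfdk sjkeu orkhw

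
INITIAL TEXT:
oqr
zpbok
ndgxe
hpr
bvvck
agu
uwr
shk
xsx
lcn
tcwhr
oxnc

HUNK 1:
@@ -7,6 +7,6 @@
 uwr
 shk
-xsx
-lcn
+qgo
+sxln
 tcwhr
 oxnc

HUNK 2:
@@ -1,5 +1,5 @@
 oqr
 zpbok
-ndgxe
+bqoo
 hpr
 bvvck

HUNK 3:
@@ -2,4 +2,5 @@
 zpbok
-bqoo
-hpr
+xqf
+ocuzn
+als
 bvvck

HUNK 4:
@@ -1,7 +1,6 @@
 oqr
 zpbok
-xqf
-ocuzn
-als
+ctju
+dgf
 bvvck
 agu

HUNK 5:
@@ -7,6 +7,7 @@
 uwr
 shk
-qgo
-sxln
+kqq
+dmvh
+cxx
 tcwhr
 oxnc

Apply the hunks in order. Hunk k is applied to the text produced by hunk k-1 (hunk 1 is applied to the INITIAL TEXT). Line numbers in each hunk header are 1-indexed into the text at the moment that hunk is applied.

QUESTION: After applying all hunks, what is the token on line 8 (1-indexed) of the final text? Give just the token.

Answer: shk

Derivation:
Hunk 1: at line 7 remove [xsx,lcn] add [qgo,sxln] -> 12 lines: oqr zpbok ndgxe hpr bvvck agu uwr shk qgo sxln tcwhr oxnc
Hunk 2: at line 1 remove [ndgxe] add [bqoo] -> 12 lines: oqr zpbok bqoo hpr bvvck agu uwr shk qgo sxln tcwhr oxnc
Hunk 3: at line 2 remove [bqoo,hpr] add [xqf,ocuzn,als] -> 13 lines: oqr zpbok xqf ocuzn als bvvck agu uwr shk qgo sxln tcwhr oxnc
Hunk 4: at line 1 remove [xqf,ocuzn,als] add [ctju,dgf] -> 12 lines: oqr zpbok ctju dgf bvvck agu uwr shk qgo sxln tcwhr oxnc
Hunk 5: at line 7 remove [qgo,sxln] add [kqq,dmvh,cxx] -> 13 lines: oqr zpbok ctju dgf bvvck agu uwr shk kqq dmvh cxx tcwhr oxnc
Final line 8: shk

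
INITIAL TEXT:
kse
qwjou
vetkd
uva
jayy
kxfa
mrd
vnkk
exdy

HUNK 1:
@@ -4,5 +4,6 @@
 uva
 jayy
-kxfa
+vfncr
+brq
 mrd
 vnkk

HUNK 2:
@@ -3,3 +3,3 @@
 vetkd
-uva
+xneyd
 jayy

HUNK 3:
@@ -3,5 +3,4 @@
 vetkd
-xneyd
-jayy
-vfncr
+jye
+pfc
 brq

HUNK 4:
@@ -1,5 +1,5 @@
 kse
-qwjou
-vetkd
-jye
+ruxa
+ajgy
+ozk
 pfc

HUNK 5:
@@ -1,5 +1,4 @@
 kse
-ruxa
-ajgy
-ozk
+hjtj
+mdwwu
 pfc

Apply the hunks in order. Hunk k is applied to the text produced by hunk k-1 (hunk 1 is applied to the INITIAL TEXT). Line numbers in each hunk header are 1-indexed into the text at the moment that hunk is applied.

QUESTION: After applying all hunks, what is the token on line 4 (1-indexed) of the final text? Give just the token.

Hunk 1: at line 4 remove [kxfa] add [vfncr,brq] -> 10 lines: kse qwjou vetkd uva jayy vfncr brq mrd vnkk exdy
Hunk 2: at line 3 remove [uva] add [xneyd] -> 10 lines: kse qwjou vetkd xneyd jayy vfncr brq mrd vnkk exdy
Hunk 3: at line 3 remove [xneyd,jayy,vfncr] add [jye,pfc] -> 9 lines: kse qwjou vetkd jye pfc brq mrd vnkk exdy
Hunk 4: at line 1 remove [qwjou,vetkd,jye] add [ruxa,ajgy,ozk] -> 9 lines: kse ruxa ajgy ozk pfc brq mrd vnkk exdy
Hunk 5: at line 1 remove [ruxa,ajgy,ozk] add [hjtj,mdwwu] -> 8 lines: kse hjtj mdwwu pfc brq mrd vnkk exdy
Final line 4: pfc

Answer: pfc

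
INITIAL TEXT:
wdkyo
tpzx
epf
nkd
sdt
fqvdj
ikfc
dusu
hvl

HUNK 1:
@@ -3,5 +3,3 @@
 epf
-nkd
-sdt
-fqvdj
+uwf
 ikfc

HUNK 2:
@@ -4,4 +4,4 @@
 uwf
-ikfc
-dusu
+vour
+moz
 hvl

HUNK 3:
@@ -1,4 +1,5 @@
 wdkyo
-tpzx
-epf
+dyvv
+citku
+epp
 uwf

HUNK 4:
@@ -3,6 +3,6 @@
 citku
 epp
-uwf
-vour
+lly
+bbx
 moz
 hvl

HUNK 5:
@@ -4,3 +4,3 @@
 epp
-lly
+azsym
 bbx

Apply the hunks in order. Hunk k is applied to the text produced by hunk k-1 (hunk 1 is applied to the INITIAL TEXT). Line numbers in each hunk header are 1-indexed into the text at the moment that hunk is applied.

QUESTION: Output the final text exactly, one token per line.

Hunk 1: at line 3 remove [nkd,sdt,fqvdj] add [uwf] -> 7 lines: wdkyo tpzx epf uwf ikfc dusu hvl
Hunk 2: at line 4 remove [ikfc,dusu] add [vour,moz] -> 7 lines: wdkyo tpzx epf uwf vour moz hvl
Hunk 3: at line 1 remove [tpzx,epf] add [dyvv,citku,epp] -> 8 lines: wdkyo dyvv citku epp uwf vour moz hvl
Hunk 4: at line 3 remove [uwf,vour] add [lly,bbx] -> 8 lines: wdkyo dyvv citku epp lly bbx moz hvl
Hunk 5: at line 4 remove [lly] add [azsym] -> 8 lines: wdkyo dyvv citku epp azsym bbx moz hvl

Answer: wdkyo
dyvv
citku
epp
azsym
bbx
moz
hvl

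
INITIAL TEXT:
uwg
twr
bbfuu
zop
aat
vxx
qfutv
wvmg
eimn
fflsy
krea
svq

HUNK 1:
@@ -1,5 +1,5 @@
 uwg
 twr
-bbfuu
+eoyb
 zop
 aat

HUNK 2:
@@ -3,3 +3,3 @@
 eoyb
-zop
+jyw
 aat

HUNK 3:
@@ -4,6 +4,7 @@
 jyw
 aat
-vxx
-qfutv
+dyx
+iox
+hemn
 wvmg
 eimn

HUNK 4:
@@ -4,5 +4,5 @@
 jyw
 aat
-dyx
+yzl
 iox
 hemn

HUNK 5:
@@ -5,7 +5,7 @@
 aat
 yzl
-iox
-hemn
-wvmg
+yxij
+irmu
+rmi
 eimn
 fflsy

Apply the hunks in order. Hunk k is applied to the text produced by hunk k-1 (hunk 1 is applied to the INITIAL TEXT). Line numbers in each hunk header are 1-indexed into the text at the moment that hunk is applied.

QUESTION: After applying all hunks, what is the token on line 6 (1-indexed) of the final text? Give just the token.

Answer: yzl

Derivation:
Hunk 1: at line 1 remove [bbfuu] add [eoyb] -> 12 lines: uwg twr eoyb zop aat vxx qfutv wvmg eimn fflsy krea svq
Hunk 2: at line 3 remove [zop] add [jyw] -> 12 lines: uwg twr eoyb jyw aat vxx qfutv wvmg eimn fflsy krea svq
Hunk 3: at line 4 remove [vxx,qfutv] add [dyx,iox,hemn] -> 13 lines: uwg twr eoyb jyw aat dyx iox hemn wvmg eimn fflsy krea svq
Hunk 4: at line 4 remove [dyx] add [yzl] -> 13 lines: uwg twr eoyb jyw aat yzl iox hemn wvmg eimn fflsy krea svq
Hunk 5: at line 5 remove [iox,hemn,wvmg] add [yxij,irmu,rmi] -> 13 lines: uwg twr eoyb jyw aat yzl yxij irmu rmi eimn fflsy krea svq
Final line 6: yzl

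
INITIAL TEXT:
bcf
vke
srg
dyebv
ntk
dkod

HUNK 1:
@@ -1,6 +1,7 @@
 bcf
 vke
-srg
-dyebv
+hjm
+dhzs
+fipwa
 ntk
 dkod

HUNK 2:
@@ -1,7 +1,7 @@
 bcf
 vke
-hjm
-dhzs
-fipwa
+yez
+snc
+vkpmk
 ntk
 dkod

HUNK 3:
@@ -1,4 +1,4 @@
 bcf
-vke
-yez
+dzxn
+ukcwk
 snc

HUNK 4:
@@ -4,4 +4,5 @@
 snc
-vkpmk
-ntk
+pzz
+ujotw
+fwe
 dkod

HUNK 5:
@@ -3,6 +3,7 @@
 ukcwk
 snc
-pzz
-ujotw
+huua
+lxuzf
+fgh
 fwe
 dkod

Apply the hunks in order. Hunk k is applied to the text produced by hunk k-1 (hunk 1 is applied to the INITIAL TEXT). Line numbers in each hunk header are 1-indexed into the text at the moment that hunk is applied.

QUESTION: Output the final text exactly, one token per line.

Answer: bcf
dzxn
ukcwk
snc
huua
lxuzf
fgh
fwe
dkod

Derivation:
Hunk 1: at line 1 remove [srg,dyebv] add [hjm,dhzs,fipwa] -> 7 lines: bcf vke hjm dhzs fipwa ntk dkod
Hunk 2: at line 1 remove [hjm,dhzs,fipwa] add [yez,snc,vkpmk] -> 7 lines: bcf vke yez snc vkpmk ntk dkod
Hunk 3: at line 1 remove [vke,yez] add [dzxn,ukcwk] -> 7 lines: bcf dzxn ukcwk snc vkpmk ntk dkod
Hunk 4: at line 4 remove [vkpmk,ntk] add [pzz,ujotw,fwe] -> 8 lines: bcf dzxn ukcwk snc pzz ujotw fwe dkod
Hunk 5: at line 3 remove [pzz,ujotw] add [huua,lxuzf,fgh] -> 9 lines: bcf dzxn ukcwk snc huua lxuzf fgh fwe dkod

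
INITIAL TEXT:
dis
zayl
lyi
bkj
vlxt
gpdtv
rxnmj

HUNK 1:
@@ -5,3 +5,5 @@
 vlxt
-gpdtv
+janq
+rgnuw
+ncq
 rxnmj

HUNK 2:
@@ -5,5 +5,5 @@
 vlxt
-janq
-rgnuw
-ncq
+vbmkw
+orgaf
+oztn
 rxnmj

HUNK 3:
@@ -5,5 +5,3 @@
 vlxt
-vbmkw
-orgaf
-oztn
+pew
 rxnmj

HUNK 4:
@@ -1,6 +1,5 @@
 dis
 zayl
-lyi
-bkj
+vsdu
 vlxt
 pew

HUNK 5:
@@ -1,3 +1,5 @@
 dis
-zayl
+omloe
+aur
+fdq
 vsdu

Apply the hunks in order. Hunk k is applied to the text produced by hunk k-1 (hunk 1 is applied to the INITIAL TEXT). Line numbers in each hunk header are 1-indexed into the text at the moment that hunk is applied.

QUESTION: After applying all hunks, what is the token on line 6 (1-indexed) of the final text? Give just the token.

Hunk 1: at line 5 remove [gpdtv] add [janq,rgnuw,ncq] -> 9 lines: dis zayl lyi bkj vlxt janq rgnuw ncq rxnmj
Hunk 2: at line 5 remove [janq,rgnuw,ncq] add [vbmkw,orgaf,oztn] -> 9 lines: dis zayl lyi bkj vlxt vbmkw orgaf oztn rxnmj
Hunk 3: at line 5 remove [vbmkw,orgaf,oztn] add [pew] -> 7 lines: dis zayl lyi bkj vlxt pew rxnmj
Hunk 4: at line 1 remove [lyi,bkj] add [vsdu] -> 6 lines: dis zayl vsdu vlxt pew rxnmj
Hunk 5: at line 1 remove [zayl] add [omloe,aur,fdq] -> 8 lines: dis omloe aur fdq vsdu vlxt pew rxnmj
Final line 6: vlxt

Answer: vlxt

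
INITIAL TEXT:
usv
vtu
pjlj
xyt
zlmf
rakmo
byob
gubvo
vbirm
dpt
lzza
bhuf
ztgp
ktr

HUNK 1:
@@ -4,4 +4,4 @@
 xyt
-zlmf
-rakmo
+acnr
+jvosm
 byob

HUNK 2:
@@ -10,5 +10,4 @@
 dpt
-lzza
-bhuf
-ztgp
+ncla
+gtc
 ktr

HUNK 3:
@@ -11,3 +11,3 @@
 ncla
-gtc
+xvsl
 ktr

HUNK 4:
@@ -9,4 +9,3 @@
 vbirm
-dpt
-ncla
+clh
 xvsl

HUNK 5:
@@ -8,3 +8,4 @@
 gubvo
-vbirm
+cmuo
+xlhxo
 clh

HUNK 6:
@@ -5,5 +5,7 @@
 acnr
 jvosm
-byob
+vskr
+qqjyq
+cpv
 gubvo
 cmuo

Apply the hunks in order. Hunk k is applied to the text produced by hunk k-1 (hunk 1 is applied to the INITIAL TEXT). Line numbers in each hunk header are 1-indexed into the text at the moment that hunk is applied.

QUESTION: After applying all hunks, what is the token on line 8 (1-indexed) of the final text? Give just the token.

Hunk 1: at line 4 remove [zlmf,rakmo] add [acnr,jvosm] -> 14 lines: usv vtu pjlj xyt acnr jvosm byob gubvo vbirm dpt lzza bhuf ztgp ktr
Hunk 2: at line 10 remove [lzza,bhuf,ztgp] add [ncla,gtc] -> 13 lines: usv vtu pjlj xyt acnr jvosm byob gubvo vbirm dpt ncla gtc ktr
Hunk 3: at line 11 remove [gtc] add [xvsl] -> 13 lines: usv vtu pjlj xyt acnr jvosm byob gubvo vbirm dpt ncla xvsl ktr
Hunk 4: at line 9 remove [dpt,ncla] add [clh] -> 12 lines: usv vtu pjlj xyt acnr jvosm byob gubvo vbirm clh xvsl ktr
Hunk 5: at line 8 remove [vbirm] add [cmuo,xlhxo] -> 13 lines: usv vtu pjlj xyt acnr jvosm byob gubvo cmuo xlhxo clh xvsl ktr
Hunk 6: at line 5 remove [byob] add [vskr,qqjyq,cpv] -> 15 lines: usv vtu pjlj xyt acnr jvosm vskr qqjyq cpv gubvo cmuo xlhxo clh xvsl ktr
Final line 8: qqjyq

Answer: qqjyq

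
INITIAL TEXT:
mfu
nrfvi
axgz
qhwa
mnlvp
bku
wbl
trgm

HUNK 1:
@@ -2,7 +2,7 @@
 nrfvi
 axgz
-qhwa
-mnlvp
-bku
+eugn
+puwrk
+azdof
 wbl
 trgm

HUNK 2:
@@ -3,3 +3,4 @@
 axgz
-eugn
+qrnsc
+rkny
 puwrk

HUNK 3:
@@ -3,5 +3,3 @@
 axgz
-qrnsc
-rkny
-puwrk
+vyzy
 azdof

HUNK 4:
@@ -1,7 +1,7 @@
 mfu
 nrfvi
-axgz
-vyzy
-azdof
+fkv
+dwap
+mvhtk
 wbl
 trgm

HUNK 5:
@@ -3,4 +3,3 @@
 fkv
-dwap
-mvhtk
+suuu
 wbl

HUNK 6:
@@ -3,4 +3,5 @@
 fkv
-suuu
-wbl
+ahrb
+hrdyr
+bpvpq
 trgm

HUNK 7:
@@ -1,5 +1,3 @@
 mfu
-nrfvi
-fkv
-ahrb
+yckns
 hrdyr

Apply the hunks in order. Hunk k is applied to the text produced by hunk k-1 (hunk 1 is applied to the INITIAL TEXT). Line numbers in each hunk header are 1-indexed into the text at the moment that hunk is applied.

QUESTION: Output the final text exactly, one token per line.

Answer: mfu
yckns
hrdyr
bpvpq
trgm

Derivation:
Hunk 1: at line 2 remove [qhwa,mnlvp,bku] add [eugn,puwrk,azdof] -> 8 lines: mfu nrfvi axgz eugn puwrk azdof wbl trgm
Hunk 2: at line 3 remove [eugn] add [qrnsc,rkny] -> 9 lines: mfu nrfvi axgz qrnsc rkny puwrk azdof wbl trgm
Hunk 3: at line 3 remove [qrnsc,rkny,puwrk] add [vyzy] -> 7 lines: mfu nrfvi axgz vyzy azdof wbl trgm
Hunk 4: at line 1 remove [axgz,vyzy,azdof] add [fkv,dwap,mvhtk] -> 7 lines: mfu nrfvi fkv dwap mvhtk wbl trgm
Hunk 5: at line 3 remove [dwap,mvhtk] add [suuu] -> 6 lines: mfu nrfvi fkv suuu wbl trgm
Hunk 6: at line 3 remove [suuu,wbl] add [ahrb,hrdyr,bpvpq] -> 7 lines: mfu nrfvi fkv ahrb hrdyr bpvpq trgm
Hunk 7: at line 1 remove [nrfvi,fkv,ahrb] add [yckns] -> 5 lines: mfu yckns hrdyr bpvpq trgm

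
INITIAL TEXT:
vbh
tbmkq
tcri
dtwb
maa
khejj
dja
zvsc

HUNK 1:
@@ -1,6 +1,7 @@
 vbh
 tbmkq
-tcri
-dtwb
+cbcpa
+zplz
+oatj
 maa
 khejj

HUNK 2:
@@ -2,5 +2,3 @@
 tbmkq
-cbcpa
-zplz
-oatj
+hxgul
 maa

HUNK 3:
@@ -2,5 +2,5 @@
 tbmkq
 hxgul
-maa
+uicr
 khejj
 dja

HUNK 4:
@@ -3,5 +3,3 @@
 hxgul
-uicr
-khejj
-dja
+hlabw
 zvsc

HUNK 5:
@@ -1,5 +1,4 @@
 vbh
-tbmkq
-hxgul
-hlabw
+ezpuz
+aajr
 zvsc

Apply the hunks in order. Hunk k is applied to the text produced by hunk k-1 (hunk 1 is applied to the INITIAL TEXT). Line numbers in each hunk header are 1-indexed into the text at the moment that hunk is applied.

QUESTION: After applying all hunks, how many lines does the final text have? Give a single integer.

Hunk 1: at line 1 remove [tcri,dtwb] add [cbcpa,zplz,oatj] -> 9 lines: vbh tbmkq cbcpa zplz oatj maa khejj dja zvsc
Hunk 2: at line 2 remove [cbcpa,zplz,oatj] add [hxgul] -> 7 lines: vbh tbmkq hxgul maa khejj dja zvsc
Hunk 3: at line 2 remove [maa] add [uicr] -> 7 lines: vbh tbmkq hxgul uicr khejj dja zvsc
Hunk 4: at line 3 remove [uicr,khejj,dja] add [hlabw] -> 5 lines: vbh tbmkq hxgul hlabw zvsc
Hunk 5: at line 1 remove [tbmkq,hxgul,hlabw] add [ezpuz,aajr] -> 4 lines: vbh ezpuz aajr zvsc
Final line count: 4

Answer: 4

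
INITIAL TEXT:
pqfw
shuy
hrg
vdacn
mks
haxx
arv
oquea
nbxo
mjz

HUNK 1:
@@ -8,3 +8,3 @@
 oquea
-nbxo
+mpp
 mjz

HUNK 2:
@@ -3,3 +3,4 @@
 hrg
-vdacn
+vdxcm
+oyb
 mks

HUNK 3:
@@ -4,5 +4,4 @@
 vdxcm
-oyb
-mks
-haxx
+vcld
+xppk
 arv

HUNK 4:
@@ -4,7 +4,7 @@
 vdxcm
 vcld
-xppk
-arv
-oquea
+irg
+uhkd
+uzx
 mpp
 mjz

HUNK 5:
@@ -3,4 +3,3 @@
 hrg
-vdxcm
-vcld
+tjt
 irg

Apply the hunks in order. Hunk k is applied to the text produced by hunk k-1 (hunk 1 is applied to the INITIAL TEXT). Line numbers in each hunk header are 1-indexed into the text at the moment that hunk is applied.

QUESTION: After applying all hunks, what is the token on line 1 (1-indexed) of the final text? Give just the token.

Answer: pqfw

Derivation:
Hunk 1: at line 8 remove [nbxo] add [mpp] -> 10 lines: pqfw shuy hrg vdacn mks haxx arv oquea mpp mjz
Hunk 2: at line 3 remove [vdacn] add [vdxcm,oyb] -> 11 lines: pqfw shuy hrg vdxcm oyb mks haxx arv oquea mpp mjz
Hunk 3: at line 4 remove [oyb,mks,haxx] add [vcld,xppk] -> 10 lines: pqfw shuy hrg vdxcm vcld xppk arv oquea mpp mjz
Hunk 4: at line 4 remove [xppk,arv,oquea] add [irg,uhkd,uzx] -> 10 lines: pqfw shuy hrg vdxcm vcld irg uhkd uzx mpp mjz
Hunk 5: at line 3 remove [vdxcm,vcld] add [tjt] -> 9 lines: pqfw shuy hrg tjt irg uhkd uzx mpp mjz
Final line 1: pqfw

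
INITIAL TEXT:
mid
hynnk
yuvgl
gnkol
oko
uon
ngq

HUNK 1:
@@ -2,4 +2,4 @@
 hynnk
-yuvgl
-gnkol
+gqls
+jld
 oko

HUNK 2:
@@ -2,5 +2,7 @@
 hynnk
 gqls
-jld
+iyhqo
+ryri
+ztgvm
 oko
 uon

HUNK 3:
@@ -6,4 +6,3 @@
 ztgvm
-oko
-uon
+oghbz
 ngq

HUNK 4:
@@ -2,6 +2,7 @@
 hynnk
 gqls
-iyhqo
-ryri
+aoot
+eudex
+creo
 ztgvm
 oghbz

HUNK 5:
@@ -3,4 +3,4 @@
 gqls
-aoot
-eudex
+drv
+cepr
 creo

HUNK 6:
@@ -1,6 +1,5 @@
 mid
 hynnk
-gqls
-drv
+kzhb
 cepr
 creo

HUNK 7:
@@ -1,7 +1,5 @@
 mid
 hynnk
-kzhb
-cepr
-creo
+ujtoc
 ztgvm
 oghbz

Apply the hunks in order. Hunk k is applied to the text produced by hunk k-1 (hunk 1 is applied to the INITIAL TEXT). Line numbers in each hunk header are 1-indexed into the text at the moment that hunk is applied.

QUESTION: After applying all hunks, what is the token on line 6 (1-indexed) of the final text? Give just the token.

Hunk 1: at line 2 remove [yuvgl,gnkol] add [gqls,jld] -> 7 lines: mid hynnk gqls jld oko uon ngq
Hunk 2: at line 2 remove [jld] add [iyhqo,ryri,ztgvm] -> 9 lines: mid hynnk gqls iyhqo ryri ztgvm oko uon ngq
Hunk 3: at line 6 remove [oko,uon] add [oghbz] -> 8 lines: mid hynnk gqls iyhqo ryri ztgvm oghbz ngq
Hunk 4: at line 2 remove [iyhqo,ryri] add [aoot,eudex,creo] -> 9 lines: mid hynnk gqls aoot eudex creo ztgvm oghbz ngq
Hunk 5: at line 3 remove [aoot,eudex] add [drv,cepr] -> 9 lines: mid hynnk gqls drv cepr creo ztgvm oghbz ngq
Hunk 6: at line 1 remove [gqls,drv] add [kzhb] -> 8 lines: mid hynnk kzhb cepr creo ztgvm oghbz ngq
Hunk 7: at line 1 remove [kzhb,cepr,creo] add [ujtoc] -> 6 lines: mid hynnk ujtoc ztgvm oghbz ngq
Final line 6: ngq

Answer: ngq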